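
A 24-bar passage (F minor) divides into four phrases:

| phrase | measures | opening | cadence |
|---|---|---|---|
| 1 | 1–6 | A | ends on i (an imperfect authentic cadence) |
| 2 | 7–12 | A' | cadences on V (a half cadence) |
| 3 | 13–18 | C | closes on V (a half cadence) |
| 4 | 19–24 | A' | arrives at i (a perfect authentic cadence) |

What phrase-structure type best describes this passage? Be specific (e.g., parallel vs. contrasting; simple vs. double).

contrasting double period

Four phrases in two halves: the first half (measures 1-12) ends with a half cadence, the second (bars 13–24) with a perfect authentic cadence — a large antecedent–consequent pair, i.e. a double period.
Phrase 3 begins with different material from phrase 1, making it contrasting.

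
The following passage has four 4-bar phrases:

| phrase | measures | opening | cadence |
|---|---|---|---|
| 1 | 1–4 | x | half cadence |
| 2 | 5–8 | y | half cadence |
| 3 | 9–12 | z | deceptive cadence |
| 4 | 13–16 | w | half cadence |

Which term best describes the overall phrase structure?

Phrase 4 ends with a half cadence, no stronger than phrase 2's half cadence, so the four phrases do not form a double period; nor do phrases 3–4 duplicate 1–2, so it is not a repeated period. With no phrase reaching a conclusive cadence, the passage is a phrase group.

phrase group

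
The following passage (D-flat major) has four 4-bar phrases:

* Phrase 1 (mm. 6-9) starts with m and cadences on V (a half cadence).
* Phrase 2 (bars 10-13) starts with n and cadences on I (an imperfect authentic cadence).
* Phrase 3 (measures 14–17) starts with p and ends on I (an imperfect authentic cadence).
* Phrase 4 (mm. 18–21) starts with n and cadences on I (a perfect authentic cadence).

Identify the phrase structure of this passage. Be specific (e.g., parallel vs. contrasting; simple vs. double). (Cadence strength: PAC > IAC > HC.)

Four phrases in two halves: the first half (mm. 6–13) ends with an imperfect authentic cadence, the second (mm. 14-21) with a perfect authentic cadence — a large antecedent–consequent pair, i.e. a double period.
Phrase 3 begins with different material from phrase 1, making it contrasting.

contrasting double period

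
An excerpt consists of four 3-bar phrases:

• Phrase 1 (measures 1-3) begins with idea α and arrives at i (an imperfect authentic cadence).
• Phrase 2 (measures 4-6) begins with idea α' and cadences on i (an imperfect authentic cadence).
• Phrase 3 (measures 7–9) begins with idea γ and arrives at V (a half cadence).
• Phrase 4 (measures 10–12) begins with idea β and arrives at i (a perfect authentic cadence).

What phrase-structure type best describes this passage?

contrasting double period

Four phrases in two halves: the first half (mm. 1–6) ends with an imperfect authentic cadence, the second (mm. 7–12) with a perfect authentic cadence — a large antecedent–consequent pair, i.e. a double period.
Phrase 3 begins with different material from phrase 1, making it contrasting.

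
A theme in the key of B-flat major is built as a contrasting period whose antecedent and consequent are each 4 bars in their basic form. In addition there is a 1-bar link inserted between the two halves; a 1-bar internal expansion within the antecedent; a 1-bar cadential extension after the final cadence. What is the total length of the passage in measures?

11 measures

Basic contrasting period: 4 + 4 = 8 bars.
8 (basic form) + 1 (link) + 1 (internal expansion) + 1 (cadential extension) = 11.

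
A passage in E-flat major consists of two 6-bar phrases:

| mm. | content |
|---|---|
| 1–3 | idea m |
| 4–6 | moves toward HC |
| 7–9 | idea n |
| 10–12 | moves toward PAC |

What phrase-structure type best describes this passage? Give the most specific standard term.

Phrase 1 ends with a half cadence (weaker) and phrase 2 with a perfect authentic cadence (stronger): antecedent + consequent = a period.
The two phrases open with different material (m / n), so the period is contrasting.

contrasting period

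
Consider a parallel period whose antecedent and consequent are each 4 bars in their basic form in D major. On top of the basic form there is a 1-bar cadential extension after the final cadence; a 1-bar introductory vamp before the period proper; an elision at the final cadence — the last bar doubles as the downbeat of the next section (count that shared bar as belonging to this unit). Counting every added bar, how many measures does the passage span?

Basic parallel period: 4 + 4 = 8 bars.
8 (basic form) + 1 (cadential extension) + 1 (introduction) = 10.
The elision shares a bar with the next section but does not change this unit's count.

10 measures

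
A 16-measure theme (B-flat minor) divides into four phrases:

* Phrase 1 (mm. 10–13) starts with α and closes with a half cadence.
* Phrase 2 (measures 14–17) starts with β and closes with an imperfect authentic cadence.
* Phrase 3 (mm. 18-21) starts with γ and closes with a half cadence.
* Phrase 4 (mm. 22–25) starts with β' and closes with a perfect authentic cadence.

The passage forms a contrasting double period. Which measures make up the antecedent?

In a double period the first pair of phrases (ending imperfect authentic cadence) is the large antecedent and the second pair (ending perfect authentic cadence) is the large consequent; the antecedent is measures 10–17.

measures 10–17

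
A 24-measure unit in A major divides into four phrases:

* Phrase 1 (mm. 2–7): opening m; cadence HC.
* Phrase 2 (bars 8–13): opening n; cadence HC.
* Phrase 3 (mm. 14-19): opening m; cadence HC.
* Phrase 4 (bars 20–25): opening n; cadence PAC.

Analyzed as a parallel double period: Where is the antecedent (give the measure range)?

measures 2–13

In a double period the four phrases pair into a large antecedent (phrases 1–2, ending half cadence) and a large consequent (phrases 3–4, ending perfect authentic cadence). The antecedent spans measures 2–13.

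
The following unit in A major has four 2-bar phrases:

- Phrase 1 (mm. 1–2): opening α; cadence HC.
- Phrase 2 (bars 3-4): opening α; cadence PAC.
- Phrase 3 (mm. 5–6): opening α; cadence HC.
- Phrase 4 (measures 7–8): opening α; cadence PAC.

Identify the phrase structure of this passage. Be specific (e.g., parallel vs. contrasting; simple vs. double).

repeated period

The cadence pattern HC–PAC–HC–PAC is weak–strong twice, and phrases 3–4 restate phrases 1–2: a period heard twice, not a double period (which would end weakly at phrase 2).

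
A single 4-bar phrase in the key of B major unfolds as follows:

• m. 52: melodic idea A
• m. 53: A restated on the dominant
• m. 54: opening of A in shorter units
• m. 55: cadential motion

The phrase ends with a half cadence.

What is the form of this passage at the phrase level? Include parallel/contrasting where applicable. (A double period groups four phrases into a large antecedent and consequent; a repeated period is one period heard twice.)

sentence

Basic idea (m. 52) + its repetition (m. 53) form the presentation; fragmentation and cadence (mm. 54-55) form the continuation — the 4-bar whole is a sentence.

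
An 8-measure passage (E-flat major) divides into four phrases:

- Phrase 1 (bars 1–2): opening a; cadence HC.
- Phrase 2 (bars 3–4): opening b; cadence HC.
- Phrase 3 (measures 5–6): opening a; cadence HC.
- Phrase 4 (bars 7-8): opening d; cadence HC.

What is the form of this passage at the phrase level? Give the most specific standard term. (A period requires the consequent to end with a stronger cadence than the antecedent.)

phrase group

Phrase 4 ends with a half cadence, no stronger than phrase 2's half cadence, so the four phrases do not form a double period; nor do phrases 3–4 duplicate 1–2, so it is not a repeated period. With no phrase reaching a conclusive cadence, the passage is a phrase group.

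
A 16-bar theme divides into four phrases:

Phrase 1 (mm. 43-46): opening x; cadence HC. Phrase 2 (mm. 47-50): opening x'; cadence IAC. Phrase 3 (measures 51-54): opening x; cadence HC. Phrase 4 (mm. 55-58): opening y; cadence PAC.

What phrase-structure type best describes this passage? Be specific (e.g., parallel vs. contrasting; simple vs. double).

parallel double period

Four phrases in two halves: the first half (bars 43–50) ends with an imperfect authentic cadence, the second (bars 51-58) with a perfect authentic cadence — a large antecedent–consequent pair, i.e. a double period.
Phrase 3 begins with the same material as phrase 1, making it parallel.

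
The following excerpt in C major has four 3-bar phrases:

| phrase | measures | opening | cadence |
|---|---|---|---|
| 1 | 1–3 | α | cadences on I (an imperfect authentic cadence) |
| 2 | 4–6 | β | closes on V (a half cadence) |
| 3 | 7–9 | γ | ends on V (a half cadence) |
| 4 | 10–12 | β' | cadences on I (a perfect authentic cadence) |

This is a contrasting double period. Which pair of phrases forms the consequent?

In a double period the first pair of phrases (ending half cadence) is the large antecedent and the second pair (ending perfect authentic cadence) is the large consequent; the consequent is phrases 3 and 4.

phrases 3 and 4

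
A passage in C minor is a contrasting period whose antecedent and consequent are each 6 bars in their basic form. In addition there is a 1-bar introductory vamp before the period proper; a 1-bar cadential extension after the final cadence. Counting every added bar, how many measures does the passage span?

Basic contrasting period: 6 + 6 = 12 bars.
12 (basic form) + 1 (introduction) + 1 (cadential extension) = 14.

14 measures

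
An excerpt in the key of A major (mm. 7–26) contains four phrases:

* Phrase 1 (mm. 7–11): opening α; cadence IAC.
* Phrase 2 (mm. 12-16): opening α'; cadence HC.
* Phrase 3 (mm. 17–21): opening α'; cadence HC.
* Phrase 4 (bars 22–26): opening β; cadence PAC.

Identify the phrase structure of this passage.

Four phrases in two halves: the first half (measures 7–16) ends with a half cadence, the second (measures 17–26) with a perfect authentic cadence — a large antecedent–consequent pair, i.e. a double period.
Phrase 3 begins with the same material as phrase 1, making it parallel.

parallel double period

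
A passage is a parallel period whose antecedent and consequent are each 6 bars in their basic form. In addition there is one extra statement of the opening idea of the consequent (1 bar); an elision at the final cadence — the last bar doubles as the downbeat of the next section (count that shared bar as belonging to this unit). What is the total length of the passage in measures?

Basic parallel period: 6 + 6 = 12 bars.
12 (basic form) + 1 (extra statement) = 13.
The elision shares a bar with the next section but does not change this unit's count.

13 measures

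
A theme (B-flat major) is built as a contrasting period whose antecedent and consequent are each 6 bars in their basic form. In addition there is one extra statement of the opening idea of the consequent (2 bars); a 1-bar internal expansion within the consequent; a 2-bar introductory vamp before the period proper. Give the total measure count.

17 measures

Basic contrasting period: 6 + 6 = 12 bars.
12 (basic form) + 2 (extra statement) + 1 (internal expansion) + 2 (introduction) = 17.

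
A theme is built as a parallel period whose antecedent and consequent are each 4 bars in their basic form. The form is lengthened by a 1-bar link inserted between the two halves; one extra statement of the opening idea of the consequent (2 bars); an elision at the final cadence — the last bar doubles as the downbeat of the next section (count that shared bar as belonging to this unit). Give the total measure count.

11 measures

Basic parallel period: 4 + 4 = 8 bars.
8 (basic form) + 1 (link) + 2 (extra statement) = 11.
The elision shares a bar with the next section but does not change this unit's count.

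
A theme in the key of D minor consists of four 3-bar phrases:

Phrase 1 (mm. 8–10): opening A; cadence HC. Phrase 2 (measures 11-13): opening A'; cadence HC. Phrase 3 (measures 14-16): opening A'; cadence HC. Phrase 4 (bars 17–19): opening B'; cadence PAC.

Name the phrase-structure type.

parallel double period

Four phrases in two halves: the first half (measures 8–13) ends with a half cadence, the second (bars 14-19) with a perfect authentic cadence — a large antecedent–consequent pair, i.e. a double period.
Phrase 3 begins with the same material as phrase 1, making it parallel.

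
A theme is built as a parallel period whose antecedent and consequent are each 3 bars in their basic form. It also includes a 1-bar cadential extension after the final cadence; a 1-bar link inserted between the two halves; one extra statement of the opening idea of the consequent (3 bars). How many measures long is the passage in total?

11 measures

Basic parallel period: 3 + 3 = 6 bars.
6 (basic form) + 1 (cadential extension) + 1 (link) + 3 (extra statement) = 11.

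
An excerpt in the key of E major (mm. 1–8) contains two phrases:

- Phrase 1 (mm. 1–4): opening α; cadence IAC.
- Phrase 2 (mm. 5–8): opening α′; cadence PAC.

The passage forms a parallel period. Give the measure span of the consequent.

measures 5–8

The phrase ending with the weaker cadence (imperfect authentic cadence) is the antecedent; the one ending more conclusively (perfect authentic cadence) is the consequent. The consequent is measures 5–8.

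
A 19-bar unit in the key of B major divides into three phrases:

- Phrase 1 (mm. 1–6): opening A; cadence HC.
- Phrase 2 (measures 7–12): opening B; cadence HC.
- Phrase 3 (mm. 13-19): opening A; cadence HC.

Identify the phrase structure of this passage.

phrase group

The final phrase closes with a half cadence, which is not stronger than the preceding half cadence; the 3 phrases lack an overall antecedent–consequent design and so form a phrase group.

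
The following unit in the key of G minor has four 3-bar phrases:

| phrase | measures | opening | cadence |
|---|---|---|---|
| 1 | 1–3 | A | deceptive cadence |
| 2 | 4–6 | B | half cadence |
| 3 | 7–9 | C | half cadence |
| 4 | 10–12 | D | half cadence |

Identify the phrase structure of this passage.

phrase group

Phrase 4 ends with a half cadence, no stronger than phrase 2's half cadence, so the four phrases do not form a double period; nor do phrases 3–4 duplicate 1–2, so it is not a repeated period. With no phrase reaching a conclusive cadence, the passage is a phrase group.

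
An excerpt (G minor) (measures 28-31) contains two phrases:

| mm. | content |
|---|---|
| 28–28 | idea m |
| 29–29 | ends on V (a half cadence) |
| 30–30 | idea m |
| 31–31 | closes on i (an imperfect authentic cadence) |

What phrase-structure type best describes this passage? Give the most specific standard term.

Phrase 1 ends with a half cadence (weaker) and phrase 2 with an imperfect authentic cadence (stronger): antecedent + consequent = a period.
The two phrases open with the same material (m / m), so the period is parallel.

parallel period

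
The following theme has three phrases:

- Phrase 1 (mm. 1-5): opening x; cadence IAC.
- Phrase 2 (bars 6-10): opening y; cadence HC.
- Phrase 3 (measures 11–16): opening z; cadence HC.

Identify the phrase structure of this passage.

The final phrase closes with a half cadence, which is not stronger than the preceding half cadence; the 3 phrases lack an overall antecedent–consequent design and so form a phrase group.

phrase group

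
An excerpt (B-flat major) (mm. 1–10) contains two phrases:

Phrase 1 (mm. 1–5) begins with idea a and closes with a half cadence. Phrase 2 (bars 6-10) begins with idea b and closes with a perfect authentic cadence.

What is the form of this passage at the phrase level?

contrasting period

Phrase 1 ends with a half cadence (weaker) and phrase 2 with a perfect authentic cadence (stronger): antecedent + consequent = a period.
The two phrases open with different material (a / b), so the period is contrasting.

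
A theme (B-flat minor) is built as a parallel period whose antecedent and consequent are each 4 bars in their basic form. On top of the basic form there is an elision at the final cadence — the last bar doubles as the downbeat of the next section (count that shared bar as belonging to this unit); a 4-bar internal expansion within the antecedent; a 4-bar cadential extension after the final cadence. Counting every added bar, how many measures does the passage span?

Basic parallel period: 4 + 4 = 8 bars.
8 (basic form) + 4 (internal expansion) + 4 (cadential extension) = 16.
The elision shares a bar with the next section but does not change this unit's count.

16 measures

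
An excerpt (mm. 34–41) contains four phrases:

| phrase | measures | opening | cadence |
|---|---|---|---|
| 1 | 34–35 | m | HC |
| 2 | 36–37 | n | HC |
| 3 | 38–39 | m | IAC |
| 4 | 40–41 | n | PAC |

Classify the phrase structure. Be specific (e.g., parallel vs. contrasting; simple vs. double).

Four phrases in two halves: the first half (mm. 34–37) ends with a half cadence, the second (bars 38-41) with a perfect authentic cadence — a large antecedent–consequent pair, i.e. a double period.
Phrase 3 begins with the same material as phrase 1, making it parallel.

parallel double period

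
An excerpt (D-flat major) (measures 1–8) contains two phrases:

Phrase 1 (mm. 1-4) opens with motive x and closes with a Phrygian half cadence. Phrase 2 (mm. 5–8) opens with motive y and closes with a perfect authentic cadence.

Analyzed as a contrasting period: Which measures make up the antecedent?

The antecedent is the phrase ending with the weaker cadence (Phrygian half cadence, phrase 1) and the consequent the one ending more conclusively (perfect authentic cadence, phrase 2); the antecedent is measures 1–4.

measures 1–4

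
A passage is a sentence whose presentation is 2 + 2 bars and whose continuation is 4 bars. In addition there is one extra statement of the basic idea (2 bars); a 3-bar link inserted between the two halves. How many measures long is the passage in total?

Basic sentence: 2 + 2 + 4 = 8 bars.
8 (basic form) + 2 (extra statement) + 3 (link) = 13.

13 measures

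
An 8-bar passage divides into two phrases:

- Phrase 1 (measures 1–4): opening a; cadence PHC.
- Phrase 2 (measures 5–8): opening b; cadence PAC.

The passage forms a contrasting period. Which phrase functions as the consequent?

The phrase ending with the weaker cadence (Phrygian half cadence) is the antecedent; the one ending more conclusively (perfect authentic cadence) is the consequent. The consequent is phrase 2.

phrase 2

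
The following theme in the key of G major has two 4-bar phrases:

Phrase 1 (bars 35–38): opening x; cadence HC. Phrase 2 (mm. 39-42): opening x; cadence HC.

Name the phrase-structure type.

Both phrases have the same opening (x) and the same cadence (half cadence): the second is a restatement, not a consequent, so this is a repeated phrase rather than a period.

repeated phrase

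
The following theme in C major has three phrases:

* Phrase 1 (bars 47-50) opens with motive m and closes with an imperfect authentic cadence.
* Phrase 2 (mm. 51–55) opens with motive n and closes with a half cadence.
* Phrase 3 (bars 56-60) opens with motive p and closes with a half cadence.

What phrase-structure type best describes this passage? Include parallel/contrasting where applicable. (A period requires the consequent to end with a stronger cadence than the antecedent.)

The final phrase closes with a half cadence, which is not stronger than the preceding half cadence; the 3 phrases lack an overall antecedent–consequent design and so form a phrase group.

phrase group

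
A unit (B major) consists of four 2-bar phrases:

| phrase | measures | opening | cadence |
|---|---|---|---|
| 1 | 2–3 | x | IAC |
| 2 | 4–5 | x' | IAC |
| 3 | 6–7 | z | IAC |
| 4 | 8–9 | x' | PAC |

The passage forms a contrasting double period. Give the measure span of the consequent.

In a double period the first pair of phrases (ending imperfect authentic cadence) is the large antecedent and the second pair (ending perfect authentic cadence) is the large consequent; the consequent is measures 6–9.

measures 6–9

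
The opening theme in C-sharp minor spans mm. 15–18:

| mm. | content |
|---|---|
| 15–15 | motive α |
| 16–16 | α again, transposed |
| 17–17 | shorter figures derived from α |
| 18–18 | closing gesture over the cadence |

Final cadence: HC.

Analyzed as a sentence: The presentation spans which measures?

The presentation of a sentence is the basic idea (bar 15) plus its repetition (measure 16); the presentation is therefore bars 15-16.

measures 15–16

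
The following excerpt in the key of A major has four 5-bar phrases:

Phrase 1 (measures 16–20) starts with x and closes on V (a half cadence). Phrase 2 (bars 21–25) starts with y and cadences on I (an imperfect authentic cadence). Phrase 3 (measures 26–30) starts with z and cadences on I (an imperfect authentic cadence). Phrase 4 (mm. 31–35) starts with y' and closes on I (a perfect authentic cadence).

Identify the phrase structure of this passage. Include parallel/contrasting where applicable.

Four phrases in two halves: the first half (mm. 16–25) ends with an imperfect authentic cadence, the second (bars 26–35) with a perfect authentic cadence — a large antecedent–consequent pair, i.e. a double period.
Phrase 3 begins with different material from phrase 1, making it contrasting.

contrasting double period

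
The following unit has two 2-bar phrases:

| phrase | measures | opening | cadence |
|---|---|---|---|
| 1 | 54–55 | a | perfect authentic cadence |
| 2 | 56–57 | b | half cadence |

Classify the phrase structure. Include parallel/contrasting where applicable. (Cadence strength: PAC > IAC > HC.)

phrase group

The second phrase closes with a half cadence, which is not stronger than the first phrase's perfect authentic cadence; without a weak→strong cadential pair there is no antecedent–consequent relationship, so this is a phrase group rather than a period.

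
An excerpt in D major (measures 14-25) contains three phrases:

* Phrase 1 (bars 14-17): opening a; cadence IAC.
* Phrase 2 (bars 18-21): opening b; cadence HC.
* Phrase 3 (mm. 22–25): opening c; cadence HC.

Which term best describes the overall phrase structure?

The final phrase closes with a half cadence, which is not stronger than the preceding half cadence; the 3 phrases lack an overall antecedent–consequent design and so form a phrase group.

phrase group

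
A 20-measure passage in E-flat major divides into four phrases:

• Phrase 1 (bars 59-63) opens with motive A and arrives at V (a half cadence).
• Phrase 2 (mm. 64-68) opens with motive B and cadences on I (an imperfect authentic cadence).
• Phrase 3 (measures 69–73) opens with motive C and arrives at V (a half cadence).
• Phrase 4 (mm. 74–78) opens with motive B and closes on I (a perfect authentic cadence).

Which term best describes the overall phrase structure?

Four phrases in two halves: the first half (mm. 59–68) ends with an imperfect authentic cadence, the second (measures 69-78) with a perfect authentic cadence — a large antecedent–consequent pair, i.e. a double period.
Phrase 3 begins with different material from phrase 1, making it contrasting.

contrasting double period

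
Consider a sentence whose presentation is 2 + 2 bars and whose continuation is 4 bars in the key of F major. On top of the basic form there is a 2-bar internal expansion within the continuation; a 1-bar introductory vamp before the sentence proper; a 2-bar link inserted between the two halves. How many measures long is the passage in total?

13 measures

Basic sentence: 2 + 2 + 4 = 8 bars.
8 (basic form) + 2 (internal expansion) + 1 (introduction) + 2 (link) = 13.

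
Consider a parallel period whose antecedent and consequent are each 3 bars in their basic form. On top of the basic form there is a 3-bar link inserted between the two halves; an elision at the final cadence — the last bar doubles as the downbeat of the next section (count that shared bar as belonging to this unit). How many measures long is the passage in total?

9 measures

Basic parallel period: 3 + 3 = 6 bars.
6 (basic form) + 3 (link) = 9.
The elision shares a bar with the next section but does not change this unit's count.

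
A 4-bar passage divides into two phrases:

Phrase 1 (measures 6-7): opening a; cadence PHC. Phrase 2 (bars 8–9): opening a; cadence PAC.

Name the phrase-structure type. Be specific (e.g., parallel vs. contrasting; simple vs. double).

Phrase 1 ends with a Phrygian half cadence (weaker) and phrase 2 with a perfect authentic cadence (stronger): antecedent + consequent = a period.
The two phrases open with the same material (a / a), so the period is parallel.

parallel period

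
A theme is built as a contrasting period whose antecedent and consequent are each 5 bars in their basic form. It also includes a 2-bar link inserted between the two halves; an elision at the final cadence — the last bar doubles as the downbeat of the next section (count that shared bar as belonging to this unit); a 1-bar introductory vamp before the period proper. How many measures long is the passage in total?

13 measures

Basic contrasting period: 5 + 5 = 10 bars.
10 (basic form) + 2 (link) + 1 (introduction) = 13.
The elision shares a bar with the next section but does not change this unit's count.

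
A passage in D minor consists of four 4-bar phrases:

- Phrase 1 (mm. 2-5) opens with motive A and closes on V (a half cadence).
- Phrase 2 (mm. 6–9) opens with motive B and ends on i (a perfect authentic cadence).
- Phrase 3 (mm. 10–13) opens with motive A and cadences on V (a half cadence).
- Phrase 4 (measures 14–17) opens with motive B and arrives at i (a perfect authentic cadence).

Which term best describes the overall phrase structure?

repeated period

The cadence pattern HC–PAC–HC–PAC is weak–strong twice, and phrases 3–4 restate phrases 1–2: a period heard twice, not a double period (which would end weakly at phrase 2).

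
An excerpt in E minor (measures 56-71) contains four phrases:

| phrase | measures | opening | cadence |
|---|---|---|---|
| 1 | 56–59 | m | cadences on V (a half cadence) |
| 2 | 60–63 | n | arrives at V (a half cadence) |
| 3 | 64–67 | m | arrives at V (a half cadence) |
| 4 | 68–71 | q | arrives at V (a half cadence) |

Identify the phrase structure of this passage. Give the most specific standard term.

Phrase 4 ends with a half cadence, no stronger than phrase 2's half cadence, so the four phrases do not form a double period; nor do phrases 3–4 duplicate 1–2, so it is not a repeated period. With no phrase reaching a conclusive cadence, the passage is a phrase group.

phrase group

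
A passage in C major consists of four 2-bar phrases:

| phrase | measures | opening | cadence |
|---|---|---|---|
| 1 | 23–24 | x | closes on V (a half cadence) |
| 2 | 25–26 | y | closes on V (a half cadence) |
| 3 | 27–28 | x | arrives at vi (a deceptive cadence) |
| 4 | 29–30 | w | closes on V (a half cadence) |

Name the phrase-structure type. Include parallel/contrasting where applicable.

Phrase 4 ends with a half cadence, no stronger than phrase 2's half cadence, so the four phrases do not form a double period; nor do phrases 3–4 duplicate 1–2, so it is not a repeated period. With no phrase reaching a conclusive cadence, the passage is a phrase group.

phrase group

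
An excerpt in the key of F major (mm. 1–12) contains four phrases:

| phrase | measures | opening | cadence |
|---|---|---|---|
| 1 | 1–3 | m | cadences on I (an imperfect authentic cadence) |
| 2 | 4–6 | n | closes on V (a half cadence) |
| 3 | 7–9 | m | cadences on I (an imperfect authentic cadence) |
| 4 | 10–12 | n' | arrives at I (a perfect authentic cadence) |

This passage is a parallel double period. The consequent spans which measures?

In a double period the four phrases pair into a large antecedent (phrases 1–2, ending half cadence) and a large consequent (phrases 3–4, ending perfect authentic cadence). The consequent spans mm. 7-12.

measures 7–12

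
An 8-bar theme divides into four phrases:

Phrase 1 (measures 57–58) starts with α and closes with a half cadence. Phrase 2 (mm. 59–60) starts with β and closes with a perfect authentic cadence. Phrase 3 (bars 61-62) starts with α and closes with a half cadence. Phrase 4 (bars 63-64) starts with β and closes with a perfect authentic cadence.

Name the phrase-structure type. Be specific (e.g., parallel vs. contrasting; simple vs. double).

repeated period

The cadence pattern HC–PAC–HC–PAC is weak–strong twice, and phrases 3–4 restate phrases 1–2: a period heard twice, not a double period (which would end weakly at phrase 2).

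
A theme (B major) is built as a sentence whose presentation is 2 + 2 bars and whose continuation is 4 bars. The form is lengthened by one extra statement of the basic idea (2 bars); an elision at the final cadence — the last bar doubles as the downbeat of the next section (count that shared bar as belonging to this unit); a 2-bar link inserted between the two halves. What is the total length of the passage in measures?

Basic sentence: 2 + 2 + 4 = 8 bars.
8 (basic form) + 2 (extra statement) + 2 (link) = 12.
The elision shares a bar with the next section but does not change this unit's count.

12 measures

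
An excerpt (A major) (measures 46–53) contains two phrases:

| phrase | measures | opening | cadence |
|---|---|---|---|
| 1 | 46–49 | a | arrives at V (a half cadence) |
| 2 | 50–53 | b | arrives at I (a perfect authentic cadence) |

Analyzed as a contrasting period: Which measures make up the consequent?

The antecedent is the phrase ending with the weaker cadence (half cadence, phrase 1) and the consequent the one ending more conclusively (perfect authentic cadence, phrase 2); the consequent is mm. 50–53.

measures 50–53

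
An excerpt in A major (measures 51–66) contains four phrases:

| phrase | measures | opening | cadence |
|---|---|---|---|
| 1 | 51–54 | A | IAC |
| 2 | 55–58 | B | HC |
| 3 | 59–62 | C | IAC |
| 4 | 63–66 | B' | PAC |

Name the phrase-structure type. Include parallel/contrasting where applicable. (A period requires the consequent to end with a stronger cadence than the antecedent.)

Four phrases in two halves: the first half (mm. 51-58) ends with a half cadence, the second (bars 59–66) with a perfect authentic cadence — a large antecedent–consequent pair, i.e. a double period.
Phrase 3 begins with different material from phrase 1, making it contrasting.

contrasting double period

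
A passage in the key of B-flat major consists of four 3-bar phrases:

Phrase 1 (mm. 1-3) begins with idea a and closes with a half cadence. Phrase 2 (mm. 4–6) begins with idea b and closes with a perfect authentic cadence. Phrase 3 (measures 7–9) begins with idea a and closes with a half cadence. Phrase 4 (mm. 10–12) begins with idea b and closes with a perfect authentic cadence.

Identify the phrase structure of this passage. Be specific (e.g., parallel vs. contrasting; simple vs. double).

repeated period

The cadence pattern HC–PAC–HC–PAC is weak–strong twice, and phrases 3–4 restate phrases 1–2: a period heard twice, not a double period (which would end weakly at phrase 2).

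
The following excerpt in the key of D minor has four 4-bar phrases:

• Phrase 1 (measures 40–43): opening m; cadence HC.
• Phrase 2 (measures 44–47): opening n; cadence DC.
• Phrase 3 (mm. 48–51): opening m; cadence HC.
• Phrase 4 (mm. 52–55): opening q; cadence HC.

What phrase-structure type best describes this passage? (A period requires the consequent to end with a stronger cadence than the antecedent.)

phrase group

Phrase 4 ends with a half cadence, no stronger than phrase 2's deceptive cadence, so the four phrases do not form a double period; nor do phrases 3–4 duplicate 1–2, so it is not a repeated period. With no phrase reaching a conclusive cadence, the passage is a phrase group.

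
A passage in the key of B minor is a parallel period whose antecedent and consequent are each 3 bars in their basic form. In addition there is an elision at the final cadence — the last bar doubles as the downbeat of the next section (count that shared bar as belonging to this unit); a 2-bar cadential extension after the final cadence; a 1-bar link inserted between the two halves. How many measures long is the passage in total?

9 measures

Basic parallel period: 3 + 3 = 6 bars.
6 (basic form) + 2 (cadential extension) + 1 (link) = 9.
The elision shares a bar with the next section but does not change this unit's count.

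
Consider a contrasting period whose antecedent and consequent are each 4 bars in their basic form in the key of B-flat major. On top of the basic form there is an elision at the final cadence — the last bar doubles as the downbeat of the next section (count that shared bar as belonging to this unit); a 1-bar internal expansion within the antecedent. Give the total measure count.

Basic contrasting period: 4 + 4 = 8 bars.
8 (basic form) + 1 (internal expansion) = 9.
The elision shares a bar with the next section but does not change this unit's count.

9 measures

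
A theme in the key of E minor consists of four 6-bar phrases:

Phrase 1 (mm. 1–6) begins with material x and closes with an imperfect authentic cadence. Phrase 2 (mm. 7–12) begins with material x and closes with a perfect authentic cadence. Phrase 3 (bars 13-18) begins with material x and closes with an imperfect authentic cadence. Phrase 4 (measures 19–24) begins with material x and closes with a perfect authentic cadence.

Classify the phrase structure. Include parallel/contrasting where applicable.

repeated period

The cadence pattern IAC–PAC–IAC–PAC is weak–strong twice, and phrases 3–4 restate phrases 1–2: a period heard twice, not a double period (which would end weakly at phrase 2).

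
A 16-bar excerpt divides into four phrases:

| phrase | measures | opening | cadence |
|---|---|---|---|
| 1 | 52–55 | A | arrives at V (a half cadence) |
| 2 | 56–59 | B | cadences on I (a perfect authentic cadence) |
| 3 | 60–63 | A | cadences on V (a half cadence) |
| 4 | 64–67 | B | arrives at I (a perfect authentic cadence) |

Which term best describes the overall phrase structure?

The cadence pattern HC–PAC–HC–PAC is weak–strong twice, and phrases 3–4 restate phrases 1–2: a period heard twice, not a double period (which would end weakly at phrase 2).

repeated period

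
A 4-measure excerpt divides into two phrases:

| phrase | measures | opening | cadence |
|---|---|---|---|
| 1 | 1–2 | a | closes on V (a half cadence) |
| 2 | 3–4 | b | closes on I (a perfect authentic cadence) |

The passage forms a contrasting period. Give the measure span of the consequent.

measures 3–4

The phrase ending with the weaker cadence (half cadence) is the antecedent; the one ending more conclusively (perfect authentic cadence) is the consequent. The consequent is measures 3–4.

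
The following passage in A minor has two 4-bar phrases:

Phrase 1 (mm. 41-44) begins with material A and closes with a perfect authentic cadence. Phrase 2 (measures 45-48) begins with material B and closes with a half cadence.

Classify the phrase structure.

The second phrase closes with a half cadence, which is not stronger than the first phrase's perfect authentic cadence; without a weak→strong cadential pair there is no antecedent–consequent relationship, so this is a phrase group rather than a period.

phrase group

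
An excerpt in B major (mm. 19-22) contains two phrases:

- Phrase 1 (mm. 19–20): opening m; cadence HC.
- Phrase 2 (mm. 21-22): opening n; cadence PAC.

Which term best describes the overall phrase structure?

contrasting period

Phrase 1 ends with a half cadence (weaker) and phrase 2 with a perfect authentic cadence (stronger): antecedent + consequent = a period.
The two phrases open with different material (m / n), so the period is contrasting.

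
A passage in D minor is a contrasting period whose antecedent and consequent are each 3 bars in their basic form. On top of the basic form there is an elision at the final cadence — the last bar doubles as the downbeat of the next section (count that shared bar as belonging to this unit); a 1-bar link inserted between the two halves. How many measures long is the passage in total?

7 measures

Basic contrasting period: 3 + 3 = 6 bars.
6 (basic form) + 1 (link) = 7.
The elision shares a bar with the next section but does not change this unit's count.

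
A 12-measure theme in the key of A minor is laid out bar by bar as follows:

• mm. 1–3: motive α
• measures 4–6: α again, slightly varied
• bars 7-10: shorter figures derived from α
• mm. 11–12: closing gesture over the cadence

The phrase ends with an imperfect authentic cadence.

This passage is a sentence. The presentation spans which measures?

measures 1–6

The presentation of a sentence is the basic idea (measures 1-3) plus its repetition (mm. 4–6); the presentation is therefore bars 1–6.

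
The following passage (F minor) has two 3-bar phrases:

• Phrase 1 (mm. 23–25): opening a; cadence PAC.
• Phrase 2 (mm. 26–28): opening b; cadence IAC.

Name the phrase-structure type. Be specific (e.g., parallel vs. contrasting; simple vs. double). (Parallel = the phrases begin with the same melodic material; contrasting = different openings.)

The second phrase closes with an imperfect authentic cadence, which is not stronger than the first phrase's perfect authentic cadence; without a weak→strong cadential pair there is no antecedent–consequent relationship, so this is a phrase group rather than a period.

phrase group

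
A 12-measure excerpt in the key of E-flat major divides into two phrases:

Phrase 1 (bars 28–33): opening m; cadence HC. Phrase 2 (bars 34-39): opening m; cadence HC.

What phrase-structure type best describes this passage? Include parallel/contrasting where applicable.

repeated phrase

Both phrases have the same opening (m) and the same cadence (half cadence): the second is a restatement, not a consequent, so this is a repeated phrase rather than a period.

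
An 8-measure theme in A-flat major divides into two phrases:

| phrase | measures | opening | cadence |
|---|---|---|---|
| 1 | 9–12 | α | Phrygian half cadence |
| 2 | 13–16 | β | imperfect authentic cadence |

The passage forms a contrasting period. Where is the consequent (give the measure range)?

The antecedent is the phrase ending with the weaker cadence (Phrygian half cadence, phrase 1) and the consequent the one ending more conclusively (imperfect authentic cadence, phrase 2); the consequent is bars 13-16.

measures 13–16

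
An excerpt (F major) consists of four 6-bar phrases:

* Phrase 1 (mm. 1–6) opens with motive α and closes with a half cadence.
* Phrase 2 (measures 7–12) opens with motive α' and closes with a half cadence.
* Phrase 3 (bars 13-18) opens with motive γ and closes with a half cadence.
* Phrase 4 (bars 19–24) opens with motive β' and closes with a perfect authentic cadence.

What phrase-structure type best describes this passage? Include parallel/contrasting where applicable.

contrasting double period

Four phrases in two halves: the first half (measures 1–12) ends with a half cadence, the second (mm. 13-24) with a perfect authentic cadence — a large antecedent–consequent pair, i.e. a double period.
Phrase 3 begins with different material from phrase 1, making it contrasting.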